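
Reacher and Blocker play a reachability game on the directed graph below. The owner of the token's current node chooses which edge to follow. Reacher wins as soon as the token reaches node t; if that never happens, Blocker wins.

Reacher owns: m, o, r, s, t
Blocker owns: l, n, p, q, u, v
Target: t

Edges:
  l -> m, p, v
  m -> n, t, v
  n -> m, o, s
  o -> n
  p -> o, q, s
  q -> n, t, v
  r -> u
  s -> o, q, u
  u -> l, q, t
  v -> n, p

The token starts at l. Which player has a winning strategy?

Blocker

A0 = {t}
A1: add {m} — m (Reacher) has m→t.
A2 = A1; e.g. l (Blocker) can still go to p. Fixed point.
l never enters the attractor, so Blocker can avoid the target forever.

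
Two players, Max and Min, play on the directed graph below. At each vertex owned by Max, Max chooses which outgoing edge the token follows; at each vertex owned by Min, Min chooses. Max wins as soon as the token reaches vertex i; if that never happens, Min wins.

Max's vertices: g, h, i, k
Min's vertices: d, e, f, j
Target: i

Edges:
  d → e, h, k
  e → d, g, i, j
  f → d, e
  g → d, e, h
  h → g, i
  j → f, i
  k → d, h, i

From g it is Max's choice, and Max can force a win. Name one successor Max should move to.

h

A0 = {i}
A1: add {h, k} — h (Max) has h→i; k (Max) has k→i.
A2: add {g} — g (Max) has g→h.
A3 = A2; e.g. d (Min) can still go to e. Fixed point.
From g, successor h is in the attractor (rank 1); the other successors d, e are not.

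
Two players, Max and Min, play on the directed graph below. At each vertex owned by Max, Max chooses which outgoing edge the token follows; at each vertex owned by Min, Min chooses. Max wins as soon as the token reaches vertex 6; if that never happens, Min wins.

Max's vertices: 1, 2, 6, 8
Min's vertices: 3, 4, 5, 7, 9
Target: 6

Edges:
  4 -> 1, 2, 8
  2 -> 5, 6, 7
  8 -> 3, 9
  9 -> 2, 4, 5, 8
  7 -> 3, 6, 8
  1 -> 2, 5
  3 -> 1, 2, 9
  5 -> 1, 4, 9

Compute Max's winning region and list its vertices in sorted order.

1, 2, 6

A0 = {6}
A1: add {2} — 2 (Max) has 2→6.
A2: add {1} — 1 (Max) has 1→2.
A3 = A2; e.g. 3 (Min) can still go to 9. Fixed point.
Max's winning region = {1, 2, 6}.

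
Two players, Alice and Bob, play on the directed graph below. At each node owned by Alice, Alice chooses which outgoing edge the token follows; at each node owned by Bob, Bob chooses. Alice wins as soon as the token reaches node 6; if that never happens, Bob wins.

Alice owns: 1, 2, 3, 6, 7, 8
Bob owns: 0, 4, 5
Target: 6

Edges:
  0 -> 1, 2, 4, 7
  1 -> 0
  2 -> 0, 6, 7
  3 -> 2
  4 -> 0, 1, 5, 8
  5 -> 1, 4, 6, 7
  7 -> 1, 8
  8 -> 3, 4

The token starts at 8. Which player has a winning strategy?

A0 = {6}
A1: add {2} — 2 (Alice) has 2→6.
A2: add {3} — 3 (Alice) has 3→2.
A3: add {8} — 8 (Alice) has 8→3.
8 ∈ A3, so Alice can force the target.

Alice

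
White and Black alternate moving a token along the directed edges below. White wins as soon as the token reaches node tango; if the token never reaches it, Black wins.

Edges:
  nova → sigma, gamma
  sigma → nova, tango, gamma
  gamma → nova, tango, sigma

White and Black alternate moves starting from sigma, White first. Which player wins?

White

Track states (vertex, player-to-move).
A0 = {(tango,White), (tango,Black)}
A1: add {(sigma,White), (gamma,White)}.
(sigma,White) ∈ A1 ⇒ White forces the target.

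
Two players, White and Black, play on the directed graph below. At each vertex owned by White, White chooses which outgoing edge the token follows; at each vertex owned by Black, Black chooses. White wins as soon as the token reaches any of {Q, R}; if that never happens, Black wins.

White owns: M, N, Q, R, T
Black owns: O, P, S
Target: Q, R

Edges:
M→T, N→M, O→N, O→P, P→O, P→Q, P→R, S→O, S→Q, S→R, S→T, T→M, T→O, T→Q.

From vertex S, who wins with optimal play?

A0 = {Q, R}
A1: add {T} — T (White) has T→Q.
A2: add {M} — M (White) has M→T.
A3: add {N} — N (White) has N→M.
A4 = A3; e.g. O (Black) can still go to P. Fixed point.
S never enters the attractor, so Black can avoid the target forever.

Black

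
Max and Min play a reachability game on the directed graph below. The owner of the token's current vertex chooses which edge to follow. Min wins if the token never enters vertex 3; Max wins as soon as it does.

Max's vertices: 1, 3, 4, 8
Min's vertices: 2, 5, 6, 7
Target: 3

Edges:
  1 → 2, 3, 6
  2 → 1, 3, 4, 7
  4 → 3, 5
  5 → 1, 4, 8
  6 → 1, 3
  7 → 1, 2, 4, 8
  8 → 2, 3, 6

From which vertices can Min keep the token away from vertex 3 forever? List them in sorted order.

2, 7

A0 = {3}
A1: add {1, 4, 8} — 1 (Max) has 1→3; 4 (Max) has 4→3; 8 (Max) has 8→3.
A2: add {5, 6} — 5 (Min): all of {1, 4, 8} already in; 6 (Min): all of {1, 3} already in.
A3 = A2; e.g. 2 (Min) can still go to 7. Fixed point.
Max's attractor = {1, 3, 4, 5, 6, 8}; Min avoids the target exactly from the complement.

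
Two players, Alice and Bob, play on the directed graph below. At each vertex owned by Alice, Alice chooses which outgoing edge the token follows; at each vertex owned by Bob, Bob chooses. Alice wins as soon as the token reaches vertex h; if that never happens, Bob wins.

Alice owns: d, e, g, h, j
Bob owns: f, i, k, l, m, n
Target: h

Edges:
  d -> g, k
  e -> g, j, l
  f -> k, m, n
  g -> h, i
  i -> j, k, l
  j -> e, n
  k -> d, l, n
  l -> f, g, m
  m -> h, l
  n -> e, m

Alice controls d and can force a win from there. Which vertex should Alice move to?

g

A0 = {h}
A1: add {g} — g (Alice) has g→h.
A2: add {d, e} — d (Alice) has d→g; e (Alice) has e→g.
A3: add {j} — j (Alice) has j→e.
A4 = A3; e.g. f (Bob) can still go to k. Fixed point.
From d, successor g is in the attractor (rank 1); the other successor k is not.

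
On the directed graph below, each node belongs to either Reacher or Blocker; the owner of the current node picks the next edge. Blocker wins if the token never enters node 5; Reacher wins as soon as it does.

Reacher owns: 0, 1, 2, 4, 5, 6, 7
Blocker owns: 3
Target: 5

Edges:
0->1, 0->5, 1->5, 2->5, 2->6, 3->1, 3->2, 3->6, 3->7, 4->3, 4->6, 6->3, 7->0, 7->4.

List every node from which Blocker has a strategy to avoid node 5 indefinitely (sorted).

A0 = {5}
A1: add {0, 1, 2} — 0 (Reacher) has 0→5; 1 (Reacher) has 1→5; 2 (Reacher) has 2→5.
A2: add {7} — 7 (Reacher) has 7→0.
A3 = A2; e.g. 3 (Blocker) can still go to 6. Fixed point.
Reacher's attractor = {0, 1, 2, 5, 7}; Blocker avoids the target exactly from the complement.

3, 4, 6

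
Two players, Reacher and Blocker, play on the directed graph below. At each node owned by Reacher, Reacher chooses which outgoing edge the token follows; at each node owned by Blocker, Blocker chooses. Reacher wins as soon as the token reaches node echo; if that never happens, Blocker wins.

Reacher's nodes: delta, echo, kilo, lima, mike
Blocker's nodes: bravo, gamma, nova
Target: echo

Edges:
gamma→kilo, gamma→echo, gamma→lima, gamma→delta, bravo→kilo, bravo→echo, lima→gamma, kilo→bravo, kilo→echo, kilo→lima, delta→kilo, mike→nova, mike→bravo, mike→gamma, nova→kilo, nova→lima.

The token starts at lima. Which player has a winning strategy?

Blocker

A0 = {echo}
A1: add {kilo} — kilo (Reacher) has kilo→echo.
A2: add {bravo, delta} — bravo (Blocker): all of {kilo, echo} already in; delta (Reacher) has delta→kilo.
A3: add {mike} — mike (Reacher) has mike→bravo.
A4 = A3; e.g. nova (Blocker) can still go to lima. Fixed point.
lima never enters the attractor, so Blocker can avoid the target forever.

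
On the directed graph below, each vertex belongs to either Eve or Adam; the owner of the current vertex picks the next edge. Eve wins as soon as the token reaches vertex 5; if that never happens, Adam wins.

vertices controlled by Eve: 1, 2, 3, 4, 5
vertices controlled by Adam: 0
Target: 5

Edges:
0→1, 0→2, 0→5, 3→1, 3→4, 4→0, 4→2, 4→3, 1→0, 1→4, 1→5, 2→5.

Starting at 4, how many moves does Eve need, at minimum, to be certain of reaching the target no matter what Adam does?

2

A0 = {5}
A1: add {1, 2} — 1 (Eve) has 1→5; 2 (Eve) has 2→5.
A2: add {0, 3, 4} — 0 (Adam): all of {1, 2, 5} already in; 3 (Eve) has 3→1; 4 (Eve) has 4→2.
A2 = all vertices. Fixed point.
4 enters the attractor at level 2, so Eve can force the target in 2 moves from there.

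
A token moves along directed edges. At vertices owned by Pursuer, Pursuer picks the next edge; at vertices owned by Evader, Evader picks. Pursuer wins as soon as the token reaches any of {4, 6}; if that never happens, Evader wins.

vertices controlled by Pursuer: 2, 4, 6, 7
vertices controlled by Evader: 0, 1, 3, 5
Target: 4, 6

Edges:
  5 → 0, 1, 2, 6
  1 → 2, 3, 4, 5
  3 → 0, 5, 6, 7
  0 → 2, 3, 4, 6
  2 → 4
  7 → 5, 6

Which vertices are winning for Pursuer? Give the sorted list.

2, 4, 6, 7

A0 = {4, 6}
A1: add {2, 7} — 2 (Pursuer) has 2→4; 7 (Pursuer) has 7→6.
A2 = A1; e.g. 0 (Evader) can still go to 3. Fixed point.
Pursuer's winning region = {2, 4, 6, 7}.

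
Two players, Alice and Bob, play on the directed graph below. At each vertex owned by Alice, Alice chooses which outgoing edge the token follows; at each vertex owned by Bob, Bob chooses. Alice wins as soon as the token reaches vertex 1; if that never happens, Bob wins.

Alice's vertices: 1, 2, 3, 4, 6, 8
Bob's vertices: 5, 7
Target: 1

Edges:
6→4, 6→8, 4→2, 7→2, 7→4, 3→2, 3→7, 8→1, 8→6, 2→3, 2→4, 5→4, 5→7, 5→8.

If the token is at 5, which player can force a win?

Bob

A0 = {1}
A1: add {8} — 8 (Alice) has 8→1.
A2: add {6} — 6 (Alice) has 6→8.
A3 = A2; e.g. 2 (Alice) has no edge into A2. Fixed point.
5 never enters the attractor, so Bob can avoid the target forever.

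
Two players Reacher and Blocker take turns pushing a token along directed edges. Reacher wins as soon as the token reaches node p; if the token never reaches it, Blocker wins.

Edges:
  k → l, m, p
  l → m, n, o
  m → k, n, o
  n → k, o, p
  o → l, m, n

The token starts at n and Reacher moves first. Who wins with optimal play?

Track states (vertex, player-to-move).
A0 = {(p,Reacher), (p,Blocker)}
A1: add {(k,Reacher), (n,Reacher)}.
(n,Reacher) ∈ A1 ⇒ Reacher forces the target.

Reacher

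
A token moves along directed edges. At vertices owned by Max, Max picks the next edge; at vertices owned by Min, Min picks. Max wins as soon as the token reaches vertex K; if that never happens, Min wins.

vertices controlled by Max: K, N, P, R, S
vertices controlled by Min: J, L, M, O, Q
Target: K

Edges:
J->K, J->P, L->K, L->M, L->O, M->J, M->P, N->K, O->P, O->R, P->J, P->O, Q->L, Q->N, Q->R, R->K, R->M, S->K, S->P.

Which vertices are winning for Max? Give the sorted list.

A0 = {K}
A1: add {N, R, S} — N (Max) has N→K; R (Max) has R→K; S (Max) has S→K.
A2 = A1; e.g. J (Min) can still go to P. Fixed point.
Max's winning region = {K, N, R, S}.

K, N, R, S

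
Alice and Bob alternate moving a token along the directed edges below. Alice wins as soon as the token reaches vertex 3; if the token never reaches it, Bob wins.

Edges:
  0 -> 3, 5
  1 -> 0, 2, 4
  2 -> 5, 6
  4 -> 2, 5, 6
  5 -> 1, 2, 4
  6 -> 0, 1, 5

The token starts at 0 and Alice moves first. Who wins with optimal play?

Track states (vertex, player-to-move).
A0 = {(3,Alice), (3,Bob)}
A1: add {(0,Alice)}.
(0,Alice) ∈ A1 ⇒ Alice forces the target.

Alice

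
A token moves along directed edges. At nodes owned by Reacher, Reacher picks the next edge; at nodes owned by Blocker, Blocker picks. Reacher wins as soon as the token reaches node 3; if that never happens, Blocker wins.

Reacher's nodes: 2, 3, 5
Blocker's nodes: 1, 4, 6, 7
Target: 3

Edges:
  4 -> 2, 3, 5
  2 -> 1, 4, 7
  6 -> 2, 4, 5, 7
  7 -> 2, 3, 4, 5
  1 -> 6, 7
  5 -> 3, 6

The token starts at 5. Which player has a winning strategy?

Reacher

A0 = {3}
A1: add {5} — 5 (Reacher) has 5→3.
A2 = A1; e.g. 1 (Blocker) can still go to 6. Fixed point.
5 ∈ A1, so Reacher can force the target.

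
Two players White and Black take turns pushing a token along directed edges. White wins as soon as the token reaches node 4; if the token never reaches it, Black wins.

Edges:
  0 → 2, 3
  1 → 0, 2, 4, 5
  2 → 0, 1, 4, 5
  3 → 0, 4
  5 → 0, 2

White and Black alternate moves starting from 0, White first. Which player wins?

Track states (vertex, player-to-move).
A0 = {(4,White), (4,Black)}
A1: add {(1,White), (2,White), (3,White)}.
A2: add {(0,Black)}.
A3: add {(5,White)}.
A4 = A3; e.g. (0,White) stays out. (0,White) never enters ⇒ Black avoids the target.

Black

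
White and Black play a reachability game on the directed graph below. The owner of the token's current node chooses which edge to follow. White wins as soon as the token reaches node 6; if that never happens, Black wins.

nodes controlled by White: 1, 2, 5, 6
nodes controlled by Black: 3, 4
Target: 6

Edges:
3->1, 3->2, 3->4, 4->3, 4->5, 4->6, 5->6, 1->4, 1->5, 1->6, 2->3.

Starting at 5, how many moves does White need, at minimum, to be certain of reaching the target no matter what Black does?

A0 = {6}
A1: add {1, 5} — 1 (White) has 1→6; 5 (White) has 5→6.
A2 = A1; e.g. 2 (White) has no edge into A1. Fixed point.
5 enters the attractor at level 1, so White can force the target in 1 move from there.

1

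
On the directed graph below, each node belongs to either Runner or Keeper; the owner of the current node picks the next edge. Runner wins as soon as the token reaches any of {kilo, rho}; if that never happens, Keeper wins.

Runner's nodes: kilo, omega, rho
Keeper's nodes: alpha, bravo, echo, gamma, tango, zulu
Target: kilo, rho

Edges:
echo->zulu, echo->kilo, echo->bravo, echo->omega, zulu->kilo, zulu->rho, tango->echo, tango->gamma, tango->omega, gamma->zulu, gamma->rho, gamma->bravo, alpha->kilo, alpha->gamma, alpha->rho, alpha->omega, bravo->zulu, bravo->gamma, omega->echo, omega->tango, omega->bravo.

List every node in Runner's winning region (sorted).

A0 = {kilo, rho}
A1: add {zulu} — zulu (Keeper): all of {kilo, rho} already in.
A2 = A1; e.g. echo (Keeper) can still go to bravo. Fixed point.
Runner's winning region = {kilo, rho, zulu}.

kilo, rho, zulu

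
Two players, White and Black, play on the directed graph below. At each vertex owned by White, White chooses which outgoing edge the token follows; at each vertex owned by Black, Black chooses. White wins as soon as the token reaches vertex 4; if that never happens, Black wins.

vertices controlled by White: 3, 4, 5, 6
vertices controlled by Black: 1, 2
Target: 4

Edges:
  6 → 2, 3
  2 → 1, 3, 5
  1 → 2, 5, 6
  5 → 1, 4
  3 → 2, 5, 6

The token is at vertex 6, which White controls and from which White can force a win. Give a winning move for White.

A0 = {4}
A1: add {5} — 5 (White) has 5→4.
A2: add {3} — 3 (White) has 3→5.
A3: add {6} — 6 (White) has 6→3.
A4 = A3; e.g. 1 (Black) can still go to 2. Fixed point.
From 6, successor 3 is in the attractor (rank 2); the other successor 2 is not.

3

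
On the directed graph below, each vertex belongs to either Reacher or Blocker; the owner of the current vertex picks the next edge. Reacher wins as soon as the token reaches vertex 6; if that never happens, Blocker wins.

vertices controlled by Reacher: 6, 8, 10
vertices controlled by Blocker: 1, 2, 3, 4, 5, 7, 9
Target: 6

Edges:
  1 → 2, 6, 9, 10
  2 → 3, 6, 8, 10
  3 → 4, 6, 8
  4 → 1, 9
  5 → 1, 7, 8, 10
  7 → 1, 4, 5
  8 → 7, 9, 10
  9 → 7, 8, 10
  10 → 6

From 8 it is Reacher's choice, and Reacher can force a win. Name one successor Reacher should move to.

10

A0 = {6}
A1: add {10} — 10 (Reacher) has 10→6.
A2: add {8} — 8 (Reacher) has 8→10.
A3 = A2; e.g. 1 (Blocker) can still go to 2. Fixed point.
From 8, successor 10 is in the attractor (rank 1); the other successors 7, 9 are not.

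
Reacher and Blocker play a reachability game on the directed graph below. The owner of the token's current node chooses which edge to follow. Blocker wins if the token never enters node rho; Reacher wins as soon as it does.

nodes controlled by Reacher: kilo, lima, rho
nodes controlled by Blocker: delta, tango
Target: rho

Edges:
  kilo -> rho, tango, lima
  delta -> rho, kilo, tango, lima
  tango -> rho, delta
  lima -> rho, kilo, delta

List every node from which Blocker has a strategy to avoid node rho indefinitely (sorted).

delta, tango

A0 = {rho}
A1: add {kilo, lima} — kilo (Reacher) has kilo→rho; lima (Reacher) has lima→rho.
A2 = A1; e.g. delta (Blocker) can still go to tango. Fixed point.
Reacher's attractor = {kilo, lima, rho}; Blocker avoids the target exactly from the complement.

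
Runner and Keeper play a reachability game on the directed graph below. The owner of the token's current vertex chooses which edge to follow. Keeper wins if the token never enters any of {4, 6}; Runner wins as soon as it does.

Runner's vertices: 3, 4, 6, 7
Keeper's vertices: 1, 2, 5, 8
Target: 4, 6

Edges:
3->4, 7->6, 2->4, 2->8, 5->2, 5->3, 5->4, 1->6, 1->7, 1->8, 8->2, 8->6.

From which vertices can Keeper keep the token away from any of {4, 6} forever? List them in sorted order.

A0 = {4, 6}
A1: add {3, 7} — 3 (Runner) has 3→4; 7 (Runner) has 7→6.
A2 = A1; e.g. 1 (Keeper) can still go to 8. Fixed point.
Runner's attractor = {3, 4, 6, 7}; Keeper avoids the target exactly from the complement.

1, 2, 5, 8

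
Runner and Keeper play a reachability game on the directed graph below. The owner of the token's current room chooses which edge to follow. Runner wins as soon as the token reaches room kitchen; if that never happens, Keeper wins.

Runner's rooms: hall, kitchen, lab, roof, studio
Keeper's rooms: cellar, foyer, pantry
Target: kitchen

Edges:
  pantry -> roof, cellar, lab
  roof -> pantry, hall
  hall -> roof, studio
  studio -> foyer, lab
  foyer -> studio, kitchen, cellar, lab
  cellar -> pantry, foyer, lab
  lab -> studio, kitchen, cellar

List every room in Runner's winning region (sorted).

A0 = {kitchen}
A1: add {lab} — lab (Runner) has lab→kitchen.
A2: add {studio} — studio (Runner) has studio→lab.
A3: add {hall} — hall (Runner) has hall→studio.
A4: add {roof} — roof (Runner) has roof→hall.
A5 = A4; e.g. pantry (Keeper) can still go to cellar. Fixed point.
Runner's winning region = {hall, kitchen, lab, roof, studio}.

hall, kitchen, lab, roof, studio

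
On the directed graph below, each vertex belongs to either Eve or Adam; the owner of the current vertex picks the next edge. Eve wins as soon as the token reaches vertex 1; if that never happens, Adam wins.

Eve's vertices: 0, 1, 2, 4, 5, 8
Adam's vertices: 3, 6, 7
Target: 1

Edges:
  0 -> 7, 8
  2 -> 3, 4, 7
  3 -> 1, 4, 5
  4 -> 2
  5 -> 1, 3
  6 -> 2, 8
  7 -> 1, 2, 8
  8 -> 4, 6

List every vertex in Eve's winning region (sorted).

A0 = {1}
A1: add {5} — 5 (Eve) has 5→1.
A2 = A1; e.g. 0 (Eve) has no edge into A1. Fixed point.
Eve's winning region = {1, 5}.

1, 5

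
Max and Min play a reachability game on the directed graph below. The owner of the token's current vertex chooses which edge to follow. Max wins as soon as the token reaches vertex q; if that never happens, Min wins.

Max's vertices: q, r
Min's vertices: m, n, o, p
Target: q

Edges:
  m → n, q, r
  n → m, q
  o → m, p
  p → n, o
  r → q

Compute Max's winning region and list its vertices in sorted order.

A0 = {q}
A1: add {r} — r (Max) has r→q.
A2 = A1; e.g. m (Min) can still go to n. Fixed point.
Max's winning region = {q, r}.

q, r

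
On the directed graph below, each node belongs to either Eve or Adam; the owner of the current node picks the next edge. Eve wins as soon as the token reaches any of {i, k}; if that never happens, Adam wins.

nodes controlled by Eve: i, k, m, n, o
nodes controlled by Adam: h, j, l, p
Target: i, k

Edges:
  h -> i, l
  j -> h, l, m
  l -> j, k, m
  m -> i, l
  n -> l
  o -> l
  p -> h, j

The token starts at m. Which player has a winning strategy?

Eve

A0 = {i, k}
A1: add {m} — m (Eve) has m→i.
A2 = A1; e.g. h (Adam) can still go to l. Fixed point.
m ∈ A1, so Eve can force the target.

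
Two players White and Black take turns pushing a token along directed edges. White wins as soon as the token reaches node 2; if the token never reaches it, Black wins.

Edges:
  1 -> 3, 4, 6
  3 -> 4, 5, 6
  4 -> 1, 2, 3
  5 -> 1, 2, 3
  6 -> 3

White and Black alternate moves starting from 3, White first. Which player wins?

Track states (vertex, player-to-move).
A0 = {(2,White), (2,Black)}
A1: add {(4,White), (5,White)}.
A2 = A1; e.g. (1,White) stays out. (3,White) never enters ⇒ Black avoids the target.

Black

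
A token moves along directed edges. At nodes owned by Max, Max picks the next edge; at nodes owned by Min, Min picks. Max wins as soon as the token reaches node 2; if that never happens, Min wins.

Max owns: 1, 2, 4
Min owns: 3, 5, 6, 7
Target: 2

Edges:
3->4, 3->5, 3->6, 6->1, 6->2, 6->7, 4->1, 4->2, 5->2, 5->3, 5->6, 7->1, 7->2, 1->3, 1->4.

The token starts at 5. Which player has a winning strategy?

A0 = {2}
A1: add {4} — 4 (Max) has 4→2.
A2: add {1} — 1 (Max) has 1→4.
A3: add {7} — 7 (Min): all of {1, 2} already in.
A4: add {6} — 6 (Min): all of {1, 2, 7} already in.
A5 = A4; e.g. 3 (Min) can still go to 5. Fixed point.
5 never enters the attractor, so Min can avoid the target forever.

Min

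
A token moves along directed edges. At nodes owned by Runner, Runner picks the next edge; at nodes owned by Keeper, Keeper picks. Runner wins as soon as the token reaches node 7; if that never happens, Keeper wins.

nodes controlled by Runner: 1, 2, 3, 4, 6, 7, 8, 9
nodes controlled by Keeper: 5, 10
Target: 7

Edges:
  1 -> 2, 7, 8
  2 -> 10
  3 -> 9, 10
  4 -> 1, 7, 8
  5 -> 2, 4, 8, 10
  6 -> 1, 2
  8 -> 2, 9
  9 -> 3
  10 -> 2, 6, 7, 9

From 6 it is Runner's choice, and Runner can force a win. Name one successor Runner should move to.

1

A0 = {7}
A1: add {1, 4} — 1 (Runner) has 1→7; 4 (Runner) has 4→7.
A2: add {6} — 6 (Runner) has 6→1.
A3 = A2; e.g. 2 (Runner) has no edge into A2. Fixed point.
From 6, successor 1 is in the attractor (rank 1); the other successor 2 is not.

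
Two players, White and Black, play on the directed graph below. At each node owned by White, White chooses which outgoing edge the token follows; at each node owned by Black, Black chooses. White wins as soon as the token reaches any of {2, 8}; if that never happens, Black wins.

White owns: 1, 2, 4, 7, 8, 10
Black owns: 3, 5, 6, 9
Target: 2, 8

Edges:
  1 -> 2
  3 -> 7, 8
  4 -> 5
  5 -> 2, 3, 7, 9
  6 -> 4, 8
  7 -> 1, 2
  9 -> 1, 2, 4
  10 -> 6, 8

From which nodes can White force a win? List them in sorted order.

A0 = {2, 8}
A1: add {1, 7, 10} — 1 (White) has 1→2; 7 (White) has 7→2; 10 (White) has 10→8.
A2: add {3} — 3 (Black): all of {7, 8} already in.
A3 = A2; e.g. 4 (White) has no edge into A2. Fixed point.
White's winning region = {1, 2, 3, 7, 8, 10}.

1, 2, 3, 7, 8, 10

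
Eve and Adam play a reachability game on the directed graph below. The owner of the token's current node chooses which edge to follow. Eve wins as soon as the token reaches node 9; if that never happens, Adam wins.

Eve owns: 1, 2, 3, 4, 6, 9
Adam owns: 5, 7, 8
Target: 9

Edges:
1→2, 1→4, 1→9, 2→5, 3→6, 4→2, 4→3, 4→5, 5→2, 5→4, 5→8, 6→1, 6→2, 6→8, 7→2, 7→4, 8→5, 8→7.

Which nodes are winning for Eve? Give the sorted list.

A0 = {9}
A1: add {1} — 1 (Eve) has 1→9.
A2: add {6} — 6 (Eve) has 6→1.
A3: add {3} — 3 (Eve) has 3→6.
A4: add {4} — 4 (Eve) has 4→3.
A5 = A4; e.g. 2 (Eve) has no edge into A4. Fixed point.
Eve's winning region = {1, 3, 4, 6, 9}.

1, 3, 4, 6, 9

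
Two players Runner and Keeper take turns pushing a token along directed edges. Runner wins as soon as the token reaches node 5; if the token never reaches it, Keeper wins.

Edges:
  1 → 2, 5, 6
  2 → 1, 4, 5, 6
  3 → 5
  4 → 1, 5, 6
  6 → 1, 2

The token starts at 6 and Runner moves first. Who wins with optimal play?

Track states (vertex, player-to-move).
A0 = {(5,Runner), (5,Keeper)}
A1: add {(1,Runner), (2,Runner), (3,Runner), (3,Keeper), (4,Runner)}.
A2: add {(6,Keeper)}.
A3 = A2; e.g. (1,Keeper) stays out. (6,Runner) never enters ⇒ Keeper avoids the target.

Keeper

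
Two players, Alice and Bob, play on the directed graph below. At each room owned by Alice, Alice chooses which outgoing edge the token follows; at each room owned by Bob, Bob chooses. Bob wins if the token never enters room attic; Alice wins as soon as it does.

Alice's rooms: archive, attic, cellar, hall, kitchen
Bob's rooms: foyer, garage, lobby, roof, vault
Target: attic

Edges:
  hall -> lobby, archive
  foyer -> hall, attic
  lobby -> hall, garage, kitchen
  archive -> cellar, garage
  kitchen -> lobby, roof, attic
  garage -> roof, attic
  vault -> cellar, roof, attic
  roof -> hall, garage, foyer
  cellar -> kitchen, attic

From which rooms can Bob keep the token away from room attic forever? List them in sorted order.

A0 = {attic}
A1: add {cellar, kitchen} — cellar (Alice) has cellar→attic; kitchen (Alice) has kitchen→attic.
A2: add {archive} — archive (Alice) has archive→cellar.
A3: add {hall} — hall (Alice) has hall→archive.
A4: add {foyer} — foyer (Bob): all of {hall, attic} already in.
A5 = A4; e.g. lobby (Bob) can still go to garage. Fixed point.
Alice's attractor = {archive, attic, cellar, foyer, hall, kitchen}; Bob avoids the target exactly from the complement.

garage, lobby, roof, vault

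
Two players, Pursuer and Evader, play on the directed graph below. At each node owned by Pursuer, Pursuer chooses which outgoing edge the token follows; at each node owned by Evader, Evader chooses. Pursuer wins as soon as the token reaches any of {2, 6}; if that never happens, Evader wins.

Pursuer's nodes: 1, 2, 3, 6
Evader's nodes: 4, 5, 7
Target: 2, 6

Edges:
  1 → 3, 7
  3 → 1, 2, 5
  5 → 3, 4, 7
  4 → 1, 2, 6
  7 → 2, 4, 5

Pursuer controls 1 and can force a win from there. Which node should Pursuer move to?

A0 = {2, 6}
A1: add {3} — 3 (Pursuer) has 3→2.
A2: add {1} — 1 (Pursuer) has 1→3.
A3: add {4} — 4 (Evader): all of {1, 2, 6} already in.
A4 = A3; e.g. 5 (Evader) can still go to 7. Fixed point.
From 1, successor 3 is in the attractor (rank 1); the other successor 7 is not.

3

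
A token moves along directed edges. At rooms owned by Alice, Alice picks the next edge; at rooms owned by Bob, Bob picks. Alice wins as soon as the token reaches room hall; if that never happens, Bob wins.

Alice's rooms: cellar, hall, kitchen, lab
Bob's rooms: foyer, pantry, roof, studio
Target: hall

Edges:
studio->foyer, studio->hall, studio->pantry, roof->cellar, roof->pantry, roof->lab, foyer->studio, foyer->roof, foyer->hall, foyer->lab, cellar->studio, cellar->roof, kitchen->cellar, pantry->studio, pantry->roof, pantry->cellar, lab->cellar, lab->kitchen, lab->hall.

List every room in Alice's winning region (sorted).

hall, lab

A0 = {hall}
A1: add {lab} — lab (Alice) has lab→hall.
A2 = A1; e.g. studio (Bob) can still go to foyer. Fixed point.
Alice's winning region = {hall, lab}.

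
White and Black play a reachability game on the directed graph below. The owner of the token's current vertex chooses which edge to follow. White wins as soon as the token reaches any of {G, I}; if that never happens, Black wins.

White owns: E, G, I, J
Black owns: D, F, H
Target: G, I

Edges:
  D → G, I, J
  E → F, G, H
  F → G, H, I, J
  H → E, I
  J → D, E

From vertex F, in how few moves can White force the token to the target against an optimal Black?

A0 = {G, I}
A1: add {E} — E (White) has E→G.
A2: add {H, J} — H (Black): all of {E, I} already in; J (White) has J→E.
A3: add {D, F} — D (Black): all of {G, I, J} already in; F (Black): all of {G, H, I, J} already in.
A3 = all vertices. Fixed point.
F enters the attractor at level 3, so White can force the target in 3 moves from there.

3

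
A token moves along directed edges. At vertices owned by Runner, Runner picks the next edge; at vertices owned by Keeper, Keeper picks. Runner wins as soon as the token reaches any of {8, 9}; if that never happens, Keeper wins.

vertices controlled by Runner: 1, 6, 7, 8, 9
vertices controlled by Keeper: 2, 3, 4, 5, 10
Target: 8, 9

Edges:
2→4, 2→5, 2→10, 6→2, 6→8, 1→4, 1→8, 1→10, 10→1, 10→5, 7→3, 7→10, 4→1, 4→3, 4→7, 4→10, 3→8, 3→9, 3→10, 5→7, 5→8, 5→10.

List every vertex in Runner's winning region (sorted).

1, 6, 8, 9

A0 = {8, 9}
A1: add {1, 6} — 1 (Runner) has 1→8; 6 (Runner) has 6→8.
A2 = A1; e.g. 2 (Keeper) can still go to 4. Fixed point.
Runner's winning region = {1, 6, 8, 9}.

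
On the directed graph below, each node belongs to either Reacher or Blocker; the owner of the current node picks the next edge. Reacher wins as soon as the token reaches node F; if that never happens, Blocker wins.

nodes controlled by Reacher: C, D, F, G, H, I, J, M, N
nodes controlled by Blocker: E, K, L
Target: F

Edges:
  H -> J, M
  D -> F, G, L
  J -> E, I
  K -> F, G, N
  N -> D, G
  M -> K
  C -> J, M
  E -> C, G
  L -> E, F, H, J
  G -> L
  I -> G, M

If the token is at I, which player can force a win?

Blocker

A0 = {F}
A1: add {D} — D (Reacher) has D→F.
A2: add {N} — N (Reacher) has N→D.
A3 = A2; e.g. C (Reacher) has no edge into A2. Fixed point.
I never enters the attractor, so Blocker can avoid the target forever.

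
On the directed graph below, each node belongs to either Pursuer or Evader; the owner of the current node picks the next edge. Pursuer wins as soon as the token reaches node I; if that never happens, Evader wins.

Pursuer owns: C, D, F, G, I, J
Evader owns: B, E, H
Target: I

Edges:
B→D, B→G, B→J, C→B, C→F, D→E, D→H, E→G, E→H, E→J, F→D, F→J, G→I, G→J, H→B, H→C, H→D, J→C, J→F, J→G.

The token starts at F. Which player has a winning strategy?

Pursuer

A0 = {I}
A1: add {G} — G (Pursuer) has G→I.
A2: add {J} — J (Pursuer) has J→G.
A3: add {F} — F (Pursuer) has F→J.
F ∈ A3, so Pursuer can force the target.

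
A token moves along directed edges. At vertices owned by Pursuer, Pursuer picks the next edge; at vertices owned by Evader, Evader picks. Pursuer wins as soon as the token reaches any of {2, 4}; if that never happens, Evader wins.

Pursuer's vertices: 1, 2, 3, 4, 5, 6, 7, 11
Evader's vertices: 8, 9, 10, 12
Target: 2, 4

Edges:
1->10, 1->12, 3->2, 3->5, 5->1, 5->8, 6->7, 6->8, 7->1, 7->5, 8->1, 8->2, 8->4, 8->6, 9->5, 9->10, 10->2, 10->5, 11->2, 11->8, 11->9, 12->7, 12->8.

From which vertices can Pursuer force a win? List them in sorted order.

A0 = {2, 4}
A1: add {3, 11} — 3 (Pursuer) has 3→2; 11 (Pursuer) has 11→2.
A2 = A1; e.g. 1 (Pursuer) has no edge into A1. Fixed point.
Pursuer's winning region = {2, 3, 4, 11}.

2, 3, 4, 11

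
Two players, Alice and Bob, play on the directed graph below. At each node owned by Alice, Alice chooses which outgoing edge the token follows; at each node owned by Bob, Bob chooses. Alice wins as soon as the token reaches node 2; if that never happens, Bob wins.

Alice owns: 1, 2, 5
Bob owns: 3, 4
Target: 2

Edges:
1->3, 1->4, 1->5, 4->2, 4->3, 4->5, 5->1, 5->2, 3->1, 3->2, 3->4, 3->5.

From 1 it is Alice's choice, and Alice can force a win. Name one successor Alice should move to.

A0 = {2}
A1: add {5} — 5 (Alice) has 5→2.
A2: add {1} — 1 (Alice) has 1→5.
A3 = A2; e.g. 3 (Bob) can still go to 4. Fixed point.
From 1, successor 5 is in the attractor (rank 1); the other successors 3, 4 are not.

5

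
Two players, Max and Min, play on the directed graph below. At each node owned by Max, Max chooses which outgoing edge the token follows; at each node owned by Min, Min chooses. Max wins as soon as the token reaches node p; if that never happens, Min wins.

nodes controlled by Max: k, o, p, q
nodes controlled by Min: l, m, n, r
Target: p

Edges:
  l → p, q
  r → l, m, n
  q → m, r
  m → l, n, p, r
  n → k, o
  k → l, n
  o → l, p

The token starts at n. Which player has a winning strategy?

Min

A0 = {p}
A1: add {o} — o (Max) has o→p.
A2 = A1; e.g. k (Max) has no edge into A1. Fixed point.
n never enters the attractor, so Min can avoid the target forever.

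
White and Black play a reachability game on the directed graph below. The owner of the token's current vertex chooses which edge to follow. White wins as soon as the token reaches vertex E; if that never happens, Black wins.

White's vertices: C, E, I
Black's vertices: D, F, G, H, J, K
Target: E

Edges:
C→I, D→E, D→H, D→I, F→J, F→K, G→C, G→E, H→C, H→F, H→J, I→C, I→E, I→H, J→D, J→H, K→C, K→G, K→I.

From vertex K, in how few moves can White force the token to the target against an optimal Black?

4

A0 = {E}
A1: add {I} — I (White) has I→E.
A2: add {C} — C (White) has C→I.
A3: add {G} — G (Black): all of {C, E} already in.
A4: add {K} — K (Black): all of {C, G, I} already in.
A5 = A4; e.g. D (Black) can still go to H. Fixed point.
K enters the attractor at level 4, so White can force the target in 4 moves from there.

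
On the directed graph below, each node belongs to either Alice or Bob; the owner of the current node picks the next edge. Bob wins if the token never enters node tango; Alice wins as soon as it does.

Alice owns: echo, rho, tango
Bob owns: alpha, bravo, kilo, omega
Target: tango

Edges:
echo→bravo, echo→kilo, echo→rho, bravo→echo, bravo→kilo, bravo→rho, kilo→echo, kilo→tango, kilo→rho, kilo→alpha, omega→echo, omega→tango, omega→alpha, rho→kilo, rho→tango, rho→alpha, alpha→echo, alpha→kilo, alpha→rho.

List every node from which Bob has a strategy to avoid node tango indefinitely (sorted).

alpha, bravo, kilo, omega

A0 = {tango}
A1: add {rho} — rho (Alice) has rho→tango.
A2: add {echo} — echo (Alice) has echo→rho.
A3 = A2; e.g. bravo (Bob) can still go to kilo. Fixed point.
Alice's attractor = {echo, rho, tango}; Bob avoids the target exactly from the complement.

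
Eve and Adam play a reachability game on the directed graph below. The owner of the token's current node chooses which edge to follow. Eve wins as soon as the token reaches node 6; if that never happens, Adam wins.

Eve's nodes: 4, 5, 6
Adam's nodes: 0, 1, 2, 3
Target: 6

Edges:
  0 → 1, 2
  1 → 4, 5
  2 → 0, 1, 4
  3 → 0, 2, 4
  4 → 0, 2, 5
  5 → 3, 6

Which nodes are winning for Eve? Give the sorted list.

A0 = {6}
A1: add {5} — 5 (Eve) has 5→6.
A2: add {4} — 4 (Eve) has 4→5.
A3: add {1} — 1 (Adam): all of {4, 5} already in.
A4 = A3; e.g. 0 (Adam) can still go to 2. Fixed point.
Eve's winning region = {1, 4, 5, 6}.

1, 4, 5, 6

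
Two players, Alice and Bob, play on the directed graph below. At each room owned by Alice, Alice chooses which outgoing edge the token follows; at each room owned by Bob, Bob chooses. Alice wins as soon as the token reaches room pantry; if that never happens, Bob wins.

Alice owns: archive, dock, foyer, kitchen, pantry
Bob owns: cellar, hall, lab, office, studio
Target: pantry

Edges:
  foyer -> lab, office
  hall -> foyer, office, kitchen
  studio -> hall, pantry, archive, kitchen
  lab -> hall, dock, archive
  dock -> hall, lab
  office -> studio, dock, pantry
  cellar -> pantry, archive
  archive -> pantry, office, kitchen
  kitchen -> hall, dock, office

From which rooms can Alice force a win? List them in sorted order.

A0 = {pantry}
A1: add {archive} — archive (Alice) has archive→pantry.
A2: add {cellar} — cellar (Bob): all of {pantry, archive} already in.
A3 = A2; e.g. foyer (Alice) has no edge into A2. Fixed point.
Alice's winning region = {archive, cellar, pantry}.

archive, cellar, pantry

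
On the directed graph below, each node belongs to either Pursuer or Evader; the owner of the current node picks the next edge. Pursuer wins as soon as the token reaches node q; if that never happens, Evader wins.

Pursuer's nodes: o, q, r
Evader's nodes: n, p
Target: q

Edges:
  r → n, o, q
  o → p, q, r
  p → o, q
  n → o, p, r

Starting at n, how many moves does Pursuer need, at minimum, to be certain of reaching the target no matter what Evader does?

3

A0 = {q}
A1: add {o, r} — o (Pursuer) has o→q; r (Pursuer) has r→q.
A2: add {p} — p (Evader): all of {o, q} already in.
A3: add {n} — n (Evader): all of {o, p, r} already in.
A3 = all vertices. Fixed point.
n enters the attractor at level 3, so Pursuer can force the target in 3 moves from there.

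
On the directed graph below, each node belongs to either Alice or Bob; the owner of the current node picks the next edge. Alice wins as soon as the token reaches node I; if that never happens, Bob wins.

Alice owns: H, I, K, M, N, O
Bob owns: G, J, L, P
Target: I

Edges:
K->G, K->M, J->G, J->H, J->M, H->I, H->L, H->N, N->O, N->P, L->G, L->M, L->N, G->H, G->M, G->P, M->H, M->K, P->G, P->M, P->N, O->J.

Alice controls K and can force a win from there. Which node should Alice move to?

A0 = {I}
A1: add {H} — H (Alice) has H→I.
A2: add {M} — M (Alice) has M→H.
A3: add {K} — K (Alice) has K→M.
A4 = A3; e.g. G (Bob) can still go to P. Fixed point.
From K, successor M is in the attractor (rank 2); the other successor G is not.

M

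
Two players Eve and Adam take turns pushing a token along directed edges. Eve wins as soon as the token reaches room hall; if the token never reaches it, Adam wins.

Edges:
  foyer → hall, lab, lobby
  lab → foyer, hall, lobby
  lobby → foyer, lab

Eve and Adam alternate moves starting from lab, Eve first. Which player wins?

Track states (vertex, player-to-move).
A0 = {(hall,Eve), (hall,Adam)}
A1: add {(foyer,Eve), (lab,Eve)}.
(lab,Eve) ∈ A1 ⇒ Eve forces the target.

Eve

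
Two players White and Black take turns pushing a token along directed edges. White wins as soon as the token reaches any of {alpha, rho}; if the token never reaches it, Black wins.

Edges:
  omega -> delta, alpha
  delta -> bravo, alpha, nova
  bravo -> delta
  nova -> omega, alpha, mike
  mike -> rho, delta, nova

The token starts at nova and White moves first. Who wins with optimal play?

White

Track states (vertex, player-to-move).
A0 = {(rho,White), (rho,Black), (alpha,White), (alpha,Black)}
A1: add {(omega,White), (delta,White), (nova,White), (mike,White)}.
(nova,White) ∈ A1 ⇒ White forces the target.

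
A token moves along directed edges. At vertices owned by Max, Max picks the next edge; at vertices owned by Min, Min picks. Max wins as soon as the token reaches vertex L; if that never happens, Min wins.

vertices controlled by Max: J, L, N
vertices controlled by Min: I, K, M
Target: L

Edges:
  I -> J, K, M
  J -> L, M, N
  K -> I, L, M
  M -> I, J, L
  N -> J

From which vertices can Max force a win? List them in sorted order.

A0 = {L}
A1: add {J} — J (Max) has J→L.
A2: add {N} — N (Max) has N→J.
A3 = A2; e.g. I (Min) can still go to K. Fixed point.
Max's winning region = {J, L, N}.

J, L, N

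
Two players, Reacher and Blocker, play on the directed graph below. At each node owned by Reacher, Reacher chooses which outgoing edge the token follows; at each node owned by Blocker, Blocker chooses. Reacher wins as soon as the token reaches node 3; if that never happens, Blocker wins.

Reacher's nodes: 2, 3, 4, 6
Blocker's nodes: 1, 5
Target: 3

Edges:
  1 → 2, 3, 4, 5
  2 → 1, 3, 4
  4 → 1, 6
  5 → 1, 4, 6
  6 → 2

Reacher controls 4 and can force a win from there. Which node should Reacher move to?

A0 = {3}
A1: add {2} — 2 (Reacher) has 2→3.
A2: add {6} — 6 (Reacher) has 6→2.
A3: add {4} — 4 (Reacher) has 4→6.
A4 = A3; e.g. 1 (Blocker) can still go to 5. Fixed point.
From 4, successor 6 is in the attractor (rank 2); the other successor 1 is not.

6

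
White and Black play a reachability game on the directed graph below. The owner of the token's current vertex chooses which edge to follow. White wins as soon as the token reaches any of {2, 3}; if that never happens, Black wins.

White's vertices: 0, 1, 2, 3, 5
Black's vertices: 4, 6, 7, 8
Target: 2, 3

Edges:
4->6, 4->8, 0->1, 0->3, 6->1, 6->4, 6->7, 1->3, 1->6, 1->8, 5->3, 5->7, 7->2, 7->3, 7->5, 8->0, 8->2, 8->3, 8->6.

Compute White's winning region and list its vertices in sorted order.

A0 = {2, 3}
A1: add {0, 1, 5} — 0 (White) has 0→3; 1 (White) has 1→3; 5 (White) has 5→3.
A2: add {7} — 7 (Black): all of {2, 3, 5} already in.
A3 = A2; e.g. 4 (Black) can still go to 6. Fixed point.
White's winning region = {0, 1, 2, 3, 5, 7}.

0, 1, 2, 3, 5, 7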